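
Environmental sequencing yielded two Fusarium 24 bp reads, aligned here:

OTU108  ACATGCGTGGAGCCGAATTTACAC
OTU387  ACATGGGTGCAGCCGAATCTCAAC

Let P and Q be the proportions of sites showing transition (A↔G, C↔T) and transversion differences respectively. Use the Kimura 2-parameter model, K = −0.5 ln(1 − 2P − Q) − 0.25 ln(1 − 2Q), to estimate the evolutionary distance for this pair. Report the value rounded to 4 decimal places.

Mismatches occur at site 6 (C/G, transversion), site 10 (G/C, transversion), site 19 (T/C, transition), site 21 (A/C, transversion), site 22 (C/A, transversion).
Of the 5 differences, 1 transition and 4 transversions over 24 sites: P = 1/24 = 0.041667, Q = 4/24 = 0.166667.
d = −0.5·ln(0.749999) − 0.25·ln(0.666666) = −0.5·(-0.287683) − 0.25·(-0.405466) = 0.2452.

0.2452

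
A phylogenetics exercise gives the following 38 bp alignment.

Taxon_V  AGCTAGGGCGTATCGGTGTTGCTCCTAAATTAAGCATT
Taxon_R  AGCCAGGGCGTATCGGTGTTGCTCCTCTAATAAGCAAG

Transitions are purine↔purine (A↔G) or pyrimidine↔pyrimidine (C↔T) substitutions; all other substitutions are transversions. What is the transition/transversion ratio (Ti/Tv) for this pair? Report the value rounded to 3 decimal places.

Mismatches occur at site 4 (T/C, transition), site 27 (A/C, transversion), site 28 (A/T, transversion), site 30 (T/A, transversion), site 37 (T/A, transversion), site 38 (T/G, transversion).
Of the 6 differences, 1 transition and 5 transversions, so Ti/Tv = 1/5 = 0.200.

0.200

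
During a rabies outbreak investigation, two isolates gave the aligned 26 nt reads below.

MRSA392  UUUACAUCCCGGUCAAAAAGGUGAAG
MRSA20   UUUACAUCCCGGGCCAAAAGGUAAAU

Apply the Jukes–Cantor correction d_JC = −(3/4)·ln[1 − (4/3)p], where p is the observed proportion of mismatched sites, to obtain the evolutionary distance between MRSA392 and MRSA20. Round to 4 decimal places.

0.1722

Mismatches occur at site 13 (U→G), site 15 (A→C), site 23 (G→A), site 26 (G→U).
p = 4/26 = 0.153846.
d = −0.75 · ln(1 − (4/3)·0.153846) = −0.75 · ln(0.794872) = −0.75 · (-0.229574) = 0.1722.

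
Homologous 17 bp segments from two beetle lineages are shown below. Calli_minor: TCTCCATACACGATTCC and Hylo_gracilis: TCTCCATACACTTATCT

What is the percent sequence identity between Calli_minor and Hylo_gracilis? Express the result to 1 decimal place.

76.5%

Mismatches occur at site 12 (G/T), site 13 (A/T), site 14 (T/A), site 17 (C/T).
13 of the 17 sites match, so the percent identity is 13/17 × 100 = 76.5%.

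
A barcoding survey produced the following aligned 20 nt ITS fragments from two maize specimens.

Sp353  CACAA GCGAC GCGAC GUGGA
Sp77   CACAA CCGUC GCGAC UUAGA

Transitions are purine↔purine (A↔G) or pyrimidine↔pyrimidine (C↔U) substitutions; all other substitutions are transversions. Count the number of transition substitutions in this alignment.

1

The sequences differ at positions 6 (G/C, transversion), 9 (A/U, transversion), 16 (G/U, transversion), 18 (G/A, transition).
Of the 4 differences, 1 transition and 3 transversions, so the answer is 1.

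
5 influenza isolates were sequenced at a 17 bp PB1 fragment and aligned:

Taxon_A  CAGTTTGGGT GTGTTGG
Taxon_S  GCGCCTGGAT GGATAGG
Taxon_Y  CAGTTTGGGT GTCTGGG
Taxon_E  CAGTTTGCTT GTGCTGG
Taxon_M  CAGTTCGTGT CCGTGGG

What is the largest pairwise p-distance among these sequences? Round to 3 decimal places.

Pairwise Hamming distances:
  Taxon_A vs Taxon_S: 8
  Taxon_A vs Taxon_Y: 2
  Taxon_A vs Taxon_E: 3
  Taxon_A vs Taxon_M: 5
  Taxon_S vs Taxon_Y: 8
  Taxon_S vs Taxon_E: 10
  Taxon_S vs Taxon_M: 11
  Taxon_Y vs Taxon_E: 5
  Taxon_Y vs Taxon_M: 5
  Taxon_E vs Taxon_M: 7
The largest is 11 mismatches, between Taxon_S and Taxon_M; p = 11/17 = 0.647.

0.647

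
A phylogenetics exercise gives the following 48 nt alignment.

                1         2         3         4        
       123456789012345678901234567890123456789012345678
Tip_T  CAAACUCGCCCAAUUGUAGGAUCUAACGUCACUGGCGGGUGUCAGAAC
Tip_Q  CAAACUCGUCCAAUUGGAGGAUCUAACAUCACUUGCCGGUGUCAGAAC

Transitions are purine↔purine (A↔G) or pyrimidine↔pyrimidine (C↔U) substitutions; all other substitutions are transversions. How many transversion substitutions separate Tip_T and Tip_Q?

Differing sites — 9:C/U (Ti); 17:U/G (Tv); 28:G/A (Ti); 34:G/U (Tv); 37:G/C (Tv).
Of the 5 differences, 2 transitions and 3 transversions, so the answer is 3.

3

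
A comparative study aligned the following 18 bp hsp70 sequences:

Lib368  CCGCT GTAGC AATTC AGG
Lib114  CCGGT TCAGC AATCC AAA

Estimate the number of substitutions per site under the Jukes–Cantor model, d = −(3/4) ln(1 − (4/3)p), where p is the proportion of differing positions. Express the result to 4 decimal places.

0.4408

Mismatches occur at site 4 (C/G), site 6 (G/T), site 7 (T/C), site 14 (T/C), site 17 (G/A), site 18 (G/A).
p = 6/18 = 0.333333.
d = −0.75 · ln(1 − (4/3)·0.333333) = −0.75 · ln(0.555556) = −0.75 · (-0.587786) = 0.4408.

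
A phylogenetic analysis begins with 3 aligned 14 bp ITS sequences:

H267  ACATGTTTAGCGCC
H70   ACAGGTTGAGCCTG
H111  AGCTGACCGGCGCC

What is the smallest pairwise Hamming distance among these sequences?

Pairwise Hamming distances:
  H267 vs H70: 5
  H267 vs H111: 6
  H70 vs H111: 10
The smallest is 5, between H267 and H70.

5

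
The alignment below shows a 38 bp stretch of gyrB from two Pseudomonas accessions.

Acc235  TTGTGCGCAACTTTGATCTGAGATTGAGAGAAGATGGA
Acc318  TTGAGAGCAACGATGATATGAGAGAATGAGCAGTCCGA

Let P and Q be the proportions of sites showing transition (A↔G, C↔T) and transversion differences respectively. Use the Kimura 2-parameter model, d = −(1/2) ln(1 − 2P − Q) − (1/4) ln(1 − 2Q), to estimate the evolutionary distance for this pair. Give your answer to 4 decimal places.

0.4673

The sequences differ at positions 4 (T/A, transversion), 6 (C/A, transversion), 12 (T/G, transversion), 13 (T/A, transversion), 18 (C/A, transversion), 24 (T/G, transversion), 25 (T/A, transversion), 26 (G/A, transition), 27 (A/T, transversion), 31 (A/C, transversion), 34 (A/T, transversion), 35 (T/C, transition), 36 (G/C, transversion).
Of the 13 differences, 2 transitions and 11 transversions over 38 sites: P = 2/38 = 0.052632, Q = 11/38 = 0.289474.
d = −0.5·ln(0.605262) − 0.25·ln(0.421052) = −0.5·(-0.502094) − 0.25·(-0.864999) = 0.4673.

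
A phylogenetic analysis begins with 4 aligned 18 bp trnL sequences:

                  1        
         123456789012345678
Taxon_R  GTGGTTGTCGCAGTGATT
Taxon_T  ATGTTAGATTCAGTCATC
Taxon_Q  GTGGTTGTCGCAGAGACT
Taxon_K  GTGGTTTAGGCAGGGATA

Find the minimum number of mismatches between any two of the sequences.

Pairwise Hamming distances:
  Taxon_R vs Taxon_T: 8
  Taxon_R vs Taxon_Q: 2
  Taxon_R vs Taxon_K: 5
  Taxon_T vs Taxon_Q: 10
  Taxon_T vs Taxon_K: 9
  Taxon_Q vs Taxon_K: 6
The smallest is 2, between Taxon_R and Taxon_Q.

2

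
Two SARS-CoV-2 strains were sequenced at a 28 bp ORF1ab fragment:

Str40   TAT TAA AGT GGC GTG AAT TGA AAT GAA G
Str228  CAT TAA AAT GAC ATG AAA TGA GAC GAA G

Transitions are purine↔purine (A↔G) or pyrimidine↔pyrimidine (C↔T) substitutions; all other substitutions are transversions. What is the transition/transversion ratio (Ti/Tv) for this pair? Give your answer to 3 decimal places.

6.000

Differing sites — 1:T/C (Ti); 8:G/A (Ti); 11:G/A (Ti); 13:G/A (Ti); 18:T/A (Tv); 22:A/G (Ti); 24:T/C (Ti).
Of the 7 differences, 6 transitions and 1 transversion, so Ti/Tv = 6/1 = 6.000.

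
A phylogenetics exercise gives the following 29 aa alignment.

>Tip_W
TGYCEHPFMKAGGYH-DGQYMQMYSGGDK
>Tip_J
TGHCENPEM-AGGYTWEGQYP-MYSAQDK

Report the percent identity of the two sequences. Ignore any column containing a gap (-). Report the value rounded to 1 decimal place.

69.2%

Excluding the 3 gap columns leaves 26 comparable sites.
The sequences differ at positions 3 (Y/H), 6 (H/N), 8 (F/E), 15 (H/T), 17 (D/E), 21 (M/P), 26 (G/A), 27 (G/Q).
18 of the 26 comparable sites match, so the percent identity is 18/26 × 100 = 69.2%.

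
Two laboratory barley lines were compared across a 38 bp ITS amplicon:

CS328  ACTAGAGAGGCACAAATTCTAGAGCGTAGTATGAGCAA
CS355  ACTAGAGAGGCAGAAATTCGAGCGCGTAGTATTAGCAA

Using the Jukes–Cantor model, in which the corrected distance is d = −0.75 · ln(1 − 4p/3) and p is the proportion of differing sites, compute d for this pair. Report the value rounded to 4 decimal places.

Differing sites — 13:C/G; 20:T/G; 23:A/C; 33:G/T.
p = 4/38 = 0.105263.
d = −0.75 · ln(1 − (4/3)·0.105263) = −0.75 · ln(0.859649) = −0.75 · (-0.151231) = 0.1134.

0.1134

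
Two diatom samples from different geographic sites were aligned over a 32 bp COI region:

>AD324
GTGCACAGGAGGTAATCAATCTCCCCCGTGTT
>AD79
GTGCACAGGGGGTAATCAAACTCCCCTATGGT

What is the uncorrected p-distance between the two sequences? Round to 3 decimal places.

0.156

Mismatches occur at site 10 (A↔G), site 20 (T↔A), site 27 (C↔T), site 28 (G↔A), site 31 (T↔G).
There are 5 differences over 32 sites, so p = 5/32 = 0.156.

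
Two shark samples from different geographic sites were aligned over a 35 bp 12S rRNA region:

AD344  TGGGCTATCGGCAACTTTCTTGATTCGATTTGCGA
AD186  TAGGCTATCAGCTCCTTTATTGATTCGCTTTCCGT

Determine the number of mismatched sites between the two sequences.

The sequences differ at positions 2 (G/A), 10 (G/A), 13 (A/T), 14 (A/C), 19 (C/A), 28 (A/C), 32 (G/C), 35 (A/T).
That gives 8 mismatches out of 35 aligned sites, so the Hamming distance is 8.

8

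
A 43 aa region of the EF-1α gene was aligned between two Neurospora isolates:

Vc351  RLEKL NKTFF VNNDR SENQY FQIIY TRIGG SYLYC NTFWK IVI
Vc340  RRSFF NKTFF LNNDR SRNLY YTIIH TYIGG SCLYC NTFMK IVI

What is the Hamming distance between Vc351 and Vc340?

The sequences differ at positions 2 (L/R), 3 (E/S), 4 (K/F), 5 (L/F), 11 (V/L), 17 (E/R), 19 (Q/L), 21 (F/Y), 22 (Q/T), 25 (Y/H), 27 (R/Y), 32 (Y/C), 39 (W/M).
That gives 13 mismatches out of 43 aligned sites, so the Hamming distance is 13.

13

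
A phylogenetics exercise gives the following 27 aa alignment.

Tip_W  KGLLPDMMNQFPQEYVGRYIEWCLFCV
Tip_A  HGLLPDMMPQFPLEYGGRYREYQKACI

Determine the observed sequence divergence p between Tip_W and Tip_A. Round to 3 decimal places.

Mismatches occur at site 1 (K→H), site 9 (N→P), site 13 (Q→L), site 16 (V→G), site 20 (I→R), site 22 (W→Y), site 23 (C→Q), site 24 (L→K), site 25 (F→A), site 27 (V→I).
There are 10 differences over 27 sites, so p = 10/27 = 0.370.

0.370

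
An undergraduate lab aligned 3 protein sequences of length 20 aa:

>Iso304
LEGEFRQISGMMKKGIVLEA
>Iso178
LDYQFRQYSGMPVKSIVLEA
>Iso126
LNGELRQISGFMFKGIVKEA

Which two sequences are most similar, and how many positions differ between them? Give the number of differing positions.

Pairwise Hamming distances:
  Iso304 vs Iso178: 7
  Iso304 vs Iso126: 5
  Iso178 vs Iso126: 10
The smallest is 5, between Iso304 and Iso126.

5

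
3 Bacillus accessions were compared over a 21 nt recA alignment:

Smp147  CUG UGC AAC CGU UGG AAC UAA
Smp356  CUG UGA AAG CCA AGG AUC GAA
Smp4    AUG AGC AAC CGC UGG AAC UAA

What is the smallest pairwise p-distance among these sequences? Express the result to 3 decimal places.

Pairwise Hamming distances:
  Smp147 vs Smp356: 7
  Smp147 vs Smp4: 3
  Smp356 vs Smp4: 9
The smallest is 3 mismatches, between Smp147 and Smp4; p = 3/21 = 0.143.

0.143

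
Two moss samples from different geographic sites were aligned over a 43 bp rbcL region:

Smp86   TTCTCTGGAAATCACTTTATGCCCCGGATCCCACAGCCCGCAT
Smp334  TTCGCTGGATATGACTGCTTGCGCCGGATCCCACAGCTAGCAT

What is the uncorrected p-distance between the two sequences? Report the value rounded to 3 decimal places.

0.209

The sequences differ at positions 4 (T/G), 10 (A/T), 13 (C/G), 17 (T/G), 18 (T/C), 19 (A/T), 23 (C/G), 38 (C/T), 39 (C/A).
There are 9 differences over 43 sites, so p = 9/43 = 0.209.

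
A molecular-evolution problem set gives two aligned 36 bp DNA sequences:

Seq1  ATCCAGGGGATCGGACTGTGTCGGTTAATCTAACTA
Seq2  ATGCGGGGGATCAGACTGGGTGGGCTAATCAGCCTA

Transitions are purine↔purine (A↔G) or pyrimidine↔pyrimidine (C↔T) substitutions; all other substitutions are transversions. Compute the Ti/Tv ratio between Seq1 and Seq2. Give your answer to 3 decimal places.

0.800

Mismatches occur at site 3 (C↔G, transversion), site 5 (A↔G, transition), site 13 (G↔A, transition), site 19 (T↔G, transversion), site 22 (C↔G, transversion), site 25 (T↔C, transition), site 31 (T↔A, transversion), site 32 (A↔G, transition), site 33 (A↔C, transversion).
Of the 9 differences, 4 transitions and 5 transversions, so Ti/Tv = 4/5 = 0.800.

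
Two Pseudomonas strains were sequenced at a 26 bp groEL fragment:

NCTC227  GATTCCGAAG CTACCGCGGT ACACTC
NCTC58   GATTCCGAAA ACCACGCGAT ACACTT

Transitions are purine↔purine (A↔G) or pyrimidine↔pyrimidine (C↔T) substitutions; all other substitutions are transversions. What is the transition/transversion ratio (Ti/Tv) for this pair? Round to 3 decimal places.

Differing sites — 10:G/A (Ti); 11:C/A (Tv); 12:T/C (Ti); 13:A/C (Tv); 14:C/A (Tv); 19:G/A (Ti); 26:C/T (Ti).
Of the 7 differences, 4 transitions and 3 transversions, so Ti/Tv = 4/3 = 1.333.

1.333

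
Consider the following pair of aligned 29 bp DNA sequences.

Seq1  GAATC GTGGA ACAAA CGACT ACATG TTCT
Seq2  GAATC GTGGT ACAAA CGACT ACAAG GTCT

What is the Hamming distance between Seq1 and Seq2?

Mismatches occur at site 10 (A↔T), site 24 (T↔A), site 26 (T↔G).
That gives 3 mismatches out of 29 aligned sites, so the Hamming distance is 3.

3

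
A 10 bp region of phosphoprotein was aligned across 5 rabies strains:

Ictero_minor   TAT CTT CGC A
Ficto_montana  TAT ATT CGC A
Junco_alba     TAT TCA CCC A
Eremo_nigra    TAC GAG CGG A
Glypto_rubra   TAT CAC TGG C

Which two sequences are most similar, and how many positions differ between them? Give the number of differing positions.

Pairwise Hamming distances:
  Ictero_minor vs Ficto_montana: 1
  Ictero_minor vs Junco_alba: 4
  Ictero_minor vs Eremo_nigra: 5
  Ictero_minor vs Glypto_rubra: 5
  Ficto_montana vs Junco_alba: 4
  Ficto_montana vs Eremo_nigra: 5
  Ficto_montana vs Glypto_rubra: 6
  Junco_alba vs Eremo_nigra: 6
  Junco_alba vs Glypto_rubra: 7
  Eremo_nigra vs Glypto_rubra: 5
The smallest is 1, between Ictero_minor and Ficto_montana.

1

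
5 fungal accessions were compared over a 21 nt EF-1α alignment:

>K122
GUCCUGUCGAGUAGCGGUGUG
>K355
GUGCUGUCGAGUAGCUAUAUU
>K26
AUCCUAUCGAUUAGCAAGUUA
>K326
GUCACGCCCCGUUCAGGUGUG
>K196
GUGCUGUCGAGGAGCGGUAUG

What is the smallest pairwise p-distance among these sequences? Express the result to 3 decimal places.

0.143

Pairwise Hamming distances:
  K122 vs K355: 5
  K122 vs K26: 8
  K122 vs K326: 8
  K122 vs K196: 3
  K355 vs K26: 8
  K355 vs K326: 13
  K355 vs K196: 4
  K26 vs K326: 16
  K26 vs K196: 10
  K326 vs K196: 11
The smallest is 3 mismatches, between K122 and K196; p = 3/21 = 0.143.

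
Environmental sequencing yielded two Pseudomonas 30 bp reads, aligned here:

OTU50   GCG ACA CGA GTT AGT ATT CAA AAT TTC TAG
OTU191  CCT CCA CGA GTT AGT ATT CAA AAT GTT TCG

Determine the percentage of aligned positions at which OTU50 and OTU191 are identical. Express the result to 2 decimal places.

Differing sites — 1:G/C; 3:G/T; 4:A/C; 25:T/G; 27:C/T; 29:A/C.
24 of the 30 sites match, so the percent identity is 24/30 × 100 = 80.00%.

80.00%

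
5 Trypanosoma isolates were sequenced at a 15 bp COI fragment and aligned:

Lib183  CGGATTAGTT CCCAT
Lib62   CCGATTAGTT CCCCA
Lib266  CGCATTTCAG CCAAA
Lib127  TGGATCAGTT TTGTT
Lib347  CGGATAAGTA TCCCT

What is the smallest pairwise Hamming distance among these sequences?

3

Pairwise Hamming distances:
  Lib183 vs Lib62: 3
  Lib183 vs Lib266: 7
  Lib183 vs Lib127: 6
  Lib183 vs Lib347: 4
  Lib62 vs Lib266: 8
  Lib62 vs Lib127: 8
  Lib62 vs Lib347: 5
  Lib266 vs Lib127: 12
  Lib266 vs Lib347: 10
  Lib127 vs Lib347: 6
The smallest is 3, between Lib183 and Lib62.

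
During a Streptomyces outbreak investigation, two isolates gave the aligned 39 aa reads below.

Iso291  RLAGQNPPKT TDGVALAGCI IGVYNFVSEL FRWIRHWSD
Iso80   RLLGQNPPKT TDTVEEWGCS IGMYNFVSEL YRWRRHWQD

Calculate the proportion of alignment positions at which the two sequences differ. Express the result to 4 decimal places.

0.2564

Mismatches occur at site 3 (A/L), site 13 (G/T), site 15 (A/E), site 16 (L/E), site 17 (A/W), site 20 (I/S), site 23 (V/M), site 31 (F/Y), site 34 (I/R), site 38 (S/Q).
There are 10 differences over 39 sites, so p = 10/39 = 0.2564.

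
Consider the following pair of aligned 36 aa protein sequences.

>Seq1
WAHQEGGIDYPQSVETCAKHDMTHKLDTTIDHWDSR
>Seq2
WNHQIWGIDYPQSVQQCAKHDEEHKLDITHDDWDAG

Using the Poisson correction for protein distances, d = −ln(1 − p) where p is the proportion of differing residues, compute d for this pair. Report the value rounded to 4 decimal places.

The sequences differ at positions 2 (A/N), 5 (E/I), 6 (G/W), 15 (E/Q), 16 (T/Q), 22 (M/E), 23 (T/E), 28 (T/I), 30 (I/H), 32 (H/D), 35 (S/A), 36 (R/G).
p = 12/36 = 0.333333.
d = −ln(1 − 0.333333) = −ln(0.666667) = 0.4055.

0.4055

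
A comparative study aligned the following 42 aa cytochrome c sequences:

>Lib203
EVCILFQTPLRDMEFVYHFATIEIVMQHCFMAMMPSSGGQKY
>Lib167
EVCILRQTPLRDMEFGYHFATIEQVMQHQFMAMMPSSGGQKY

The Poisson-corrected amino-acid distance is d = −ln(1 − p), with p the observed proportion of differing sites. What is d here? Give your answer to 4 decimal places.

0.1001

Mismatches occur at site 6 (F/R), site 16 (V/G), site 24 (I/Q), site 29 (C/Q).
p = 4/42 = 0.095238.
d = −ln(1 − 0.095238) = −ln(0.904762) = 0.1001.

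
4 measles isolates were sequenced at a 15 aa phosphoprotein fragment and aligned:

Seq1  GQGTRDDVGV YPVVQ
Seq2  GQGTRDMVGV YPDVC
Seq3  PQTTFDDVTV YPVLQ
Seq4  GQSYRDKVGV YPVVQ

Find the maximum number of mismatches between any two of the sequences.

8

Pairwise Hamming distances:
  Seq1 vs Seq2: 3
  Seq1 vs Seq3: 5
  Seq1 vs Seq4: 3
  Seq2 vs Seq3: 8
  Seq2 vs Seq4: 5
  Seq3 vs Seq4: 7
The largest is 8, between Seq2 and Seq3.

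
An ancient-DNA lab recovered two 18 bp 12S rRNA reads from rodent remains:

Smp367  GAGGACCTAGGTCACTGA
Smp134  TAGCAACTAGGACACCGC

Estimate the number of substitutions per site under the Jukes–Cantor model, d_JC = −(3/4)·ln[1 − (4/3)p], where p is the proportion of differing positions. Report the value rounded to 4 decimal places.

0.4408

The sequences differ at positions 1 (G/T), 4 (G/C), 6 (C/A), 12 (T/A), 16 (T/C), 18 (A/C).
p = 6/18 = 0.333333.
d = −0.75 · ln(1 − (4/3)·0.333333) = −0.75 · ln(0.555556) = −0.75 · (-0.587786) = 0.4408.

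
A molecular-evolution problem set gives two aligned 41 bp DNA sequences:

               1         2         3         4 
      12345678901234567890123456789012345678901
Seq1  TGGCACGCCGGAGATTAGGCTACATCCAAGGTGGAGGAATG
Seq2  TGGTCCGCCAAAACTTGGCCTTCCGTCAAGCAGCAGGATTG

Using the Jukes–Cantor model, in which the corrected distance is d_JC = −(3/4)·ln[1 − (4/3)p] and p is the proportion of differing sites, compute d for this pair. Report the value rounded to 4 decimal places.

The sequences differ at positions 4 (C/T), 5 (A/C), 10 (G/A), 11 (G/A), 13 (G/A), 14 (A/C), 17 (A/G), 19 (G/C), 22 (A/T), 24 (A/C), 25 (T/G), 26 (C/T), 31 (G/C), 32 (T/A), 34 (G/C), 39 (A/T).
p = 16/41 = 0.390244.
d = −0.75 · ln(1 − (4/3)·0.390244) = −0.75 · ln(0.479675) = −0.75 · (-0.734646) = 0.5510.

0.5510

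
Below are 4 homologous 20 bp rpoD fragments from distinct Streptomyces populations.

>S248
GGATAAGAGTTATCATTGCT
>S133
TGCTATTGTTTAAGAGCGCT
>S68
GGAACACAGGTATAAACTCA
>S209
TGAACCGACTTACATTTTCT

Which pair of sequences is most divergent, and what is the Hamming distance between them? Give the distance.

Pairwise Hamming distances:
  S248 vs S133: 10
  S248 vs S68: 9
  S248 vs S209: 9
  S133 vs S68: 14
  S133 vs S209: 13
  S68 vs S209: 10
The largest is 14, between S133 and S68.

14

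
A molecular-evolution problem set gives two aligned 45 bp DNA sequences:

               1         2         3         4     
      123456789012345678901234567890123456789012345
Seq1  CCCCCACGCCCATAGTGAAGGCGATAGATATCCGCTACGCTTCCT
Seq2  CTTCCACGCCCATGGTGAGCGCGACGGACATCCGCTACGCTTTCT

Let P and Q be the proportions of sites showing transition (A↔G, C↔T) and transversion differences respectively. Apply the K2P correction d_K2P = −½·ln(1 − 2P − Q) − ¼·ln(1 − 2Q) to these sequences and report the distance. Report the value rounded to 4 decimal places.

0.2486

Mismatches occur at site 2 (C↔T, transition), site 3 (C↔T, transition), site 14 (A↔G, transition), site 19 (A↔G, transition), site 20 (G↔C, transversion), site 25 (T↔C, transition), site 26 (A↔G, transition), site 29 (T↔C, transition), site 43 (C↔T, transition).
Of the 9 differences, 8 transitions and 1 transversion over 45 sites: P = 8/45 = 0.177778, Q = 1/45 = 0.022222.
d = −0.5·ln(0.622222) − 0.25·ln(0.955556) = −0.5·(-0.474458) − 0.25·(-0.045462) = 0.2486.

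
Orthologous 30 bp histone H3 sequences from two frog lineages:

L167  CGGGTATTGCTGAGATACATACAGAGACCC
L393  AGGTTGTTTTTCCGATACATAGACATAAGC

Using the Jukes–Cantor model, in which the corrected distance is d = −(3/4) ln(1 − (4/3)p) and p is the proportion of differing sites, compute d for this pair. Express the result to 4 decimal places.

0.5716

Differing sites — 1:C/A; 4:G/T; 6:A/G; 9:G/T; 10:C/T; 12:G/C; 13:A/C; 22:C/G; 24:G/C; 26:G/T; 28:C/A; 29:C/G.
p = 12/30 = 0.400000.
d = −0.75 · ln(1 − (4/3)·0.400000) = −0.75 · ln(0.466667) = −0.75 · (-0.762139) = 0.5716.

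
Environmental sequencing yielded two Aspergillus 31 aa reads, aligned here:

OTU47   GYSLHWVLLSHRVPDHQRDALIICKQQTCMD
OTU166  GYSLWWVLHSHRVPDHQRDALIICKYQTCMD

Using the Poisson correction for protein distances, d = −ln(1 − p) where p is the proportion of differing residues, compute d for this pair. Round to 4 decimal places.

0.1018

Mismatches occur at site 5 (H/W), site 9 (L/H), site 26 (Q/Y).
p = 3/31 = 0.096774.
d = −ln(1 − 0.096774) = −ln(0.903226) = 0.1018.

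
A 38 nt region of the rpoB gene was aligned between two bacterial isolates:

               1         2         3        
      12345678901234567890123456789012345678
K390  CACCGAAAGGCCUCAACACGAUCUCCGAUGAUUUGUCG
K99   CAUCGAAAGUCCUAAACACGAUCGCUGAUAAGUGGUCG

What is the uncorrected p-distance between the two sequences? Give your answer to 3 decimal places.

The sequences differ at positions 3 (C/U), 10 (G/U), 14 (C/A), 24 (U/G), 26 (C/U), 30 (G/A), 32 (U/G), 34 (U/G).
There are 8 differences over 38 sites, so p = 8/38 = 0.211.

0.211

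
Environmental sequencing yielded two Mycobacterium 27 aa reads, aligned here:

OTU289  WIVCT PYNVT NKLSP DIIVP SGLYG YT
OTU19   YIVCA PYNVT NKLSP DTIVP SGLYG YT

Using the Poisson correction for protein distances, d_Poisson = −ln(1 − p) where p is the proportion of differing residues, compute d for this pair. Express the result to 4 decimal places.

0.1178

Differing sites — 1:W/Y; 5:T/A; 17:I/T.
p = 3/27 = 0.111111.
d = −ln(1 − 0.111111) = −ln(0.888889) = 0.1178.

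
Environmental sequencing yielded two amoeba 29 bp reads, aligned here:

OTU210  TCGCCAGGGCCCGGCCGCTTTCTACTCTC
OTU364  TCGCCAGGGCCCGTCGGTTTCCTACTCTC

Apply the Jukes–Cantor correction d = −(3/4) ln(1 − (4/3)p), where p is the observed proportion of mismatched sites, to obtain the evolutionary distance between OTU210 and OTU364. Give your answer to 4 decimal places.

0.1524

The sequences differ at positions 14 (G/T), 16 (C/G), 18 (C/T), 21 (T/C).
p = 4/29 = 0.137931.
d = −0.75 · ln(1 − (4/3)·0.137931) = −0.75 · ln(0.816092) = −0.75 · (-0.203228) = 0.1524.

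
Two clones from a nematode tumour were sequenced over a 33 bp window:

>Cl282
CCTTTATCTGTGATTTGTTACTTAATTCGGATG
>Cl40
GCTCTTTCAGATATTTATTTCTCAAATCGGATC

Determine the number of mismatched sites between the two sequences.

11

Mismatches occur at site 1 (C↔G), site 4 (T↔C), site 6 (A↔T), site 9 (T↔A), site 11 (T↔A), site 12 (G↔T), site 17 (G↔A), site 20 (A↔T), site 23 (T↔C), site 26 (T↔A), site 33 (G↔C).
That gives 11 mismatches out of 33 aligned sites, so the Hamming distance is 11.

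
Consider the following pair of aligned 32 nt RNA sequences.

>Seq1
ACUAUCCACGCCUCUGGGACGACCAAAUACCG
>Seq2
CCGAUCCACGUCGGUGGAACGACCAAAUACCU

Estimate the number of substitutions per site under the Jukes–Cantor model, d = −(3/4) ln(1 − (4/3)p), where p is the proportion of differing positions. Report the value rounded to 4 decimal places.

0.2586

Differing sites — 1:A/C; 3:U/G; 11:C/U; 13:U/G; 14:C/G; 18:G/A; 32:G/U.
p = 7/32 = 0.218750.
d = −0.75 · ln(1 − (4/3)·0.218750) = −0.75 · ln(0.708333) = −0.75 · (-0.344841) = 0.2586.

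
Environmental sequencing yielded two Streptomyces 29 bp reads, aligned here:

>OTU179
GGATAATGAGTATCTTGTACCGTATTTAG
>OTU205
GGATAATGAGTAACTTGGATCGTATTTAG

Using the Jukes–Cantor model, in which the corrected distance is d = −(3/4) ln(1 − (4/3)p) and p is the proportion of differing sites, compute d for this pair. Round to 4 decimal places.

The sequences differ at positions 13 (T/A), 18 (T/G), 20 (C/T).
p = 3/29 = 0.103448.
d = −0.75 · ln(1 − (4/3)·0.103448) = −0.75 · ln(0.862069) = −0.75 · (-0.148420) = 0.1113.

0.1113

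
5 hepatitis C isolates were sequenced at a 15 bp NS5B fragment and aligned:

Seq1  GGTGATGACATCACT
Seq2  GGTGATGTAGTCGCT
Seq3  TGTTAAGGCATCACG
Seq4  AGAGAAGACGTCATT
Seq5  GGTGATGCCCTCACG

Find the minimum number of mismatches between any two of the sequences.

Pairwise Hamming distances:
  Seq1 vs Seq2: 4
  Seq1 vs Seq3: 5
  Seq1 vs Seq4: 5
  Seq1 vs Seq5: 3
  Seq2 vs Seq3: 8
  Seq2 vs Seq4: 7
  Seq2 vs Seq5: 5
  Seq3 vs Seq4: 7
  Seq3 vs Seq5: 5
  Seq4 vs Seq5: 7
The smallest is 3, between Seq1 and Seq5.

3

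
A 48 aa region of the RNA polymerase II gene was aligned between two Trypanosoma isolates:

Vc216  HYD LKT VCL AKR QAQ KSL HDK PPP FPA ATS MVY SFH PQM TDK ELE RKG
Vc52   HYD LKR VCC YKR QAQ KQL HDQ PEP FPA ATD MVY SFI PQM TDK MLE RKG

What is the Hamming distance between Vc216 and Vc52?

Mismatches occur at site 6 (T/R), site 9 (L/C), site 10 (A/Y), site 17 (S/Q), site 21 (K/Q), site 23 (P/E), site 30 (S/D), site 36 (H/I), site 43 (E/M).
That gives 9 mismatches out of 48 aligned sites, so the Hamming distance is 9.

9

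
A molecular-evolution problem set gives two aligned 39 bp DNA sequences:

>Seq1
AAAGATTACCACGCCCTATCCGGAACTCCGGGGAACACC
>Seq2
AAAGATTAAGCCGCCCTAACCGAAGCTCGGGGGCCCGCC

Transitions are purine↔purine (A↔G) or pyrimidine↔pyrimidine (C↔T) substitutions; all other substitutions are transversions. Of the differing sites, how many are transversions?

7

The sequences differ at positions 9 (C/A, transversion), 10 (C/G, transversion), 11 (A/C, transversion), 19 (T/A, transversion), 23 (G/A, transition), 25 (A/G, transition), 29 (C/G, transversion), 34 (A/C, transversion), 35 (A/C, transversion), 37 (A/G, transition).
Of the 10 differences, 3 transitions and 7 transversions, so the answer is 7.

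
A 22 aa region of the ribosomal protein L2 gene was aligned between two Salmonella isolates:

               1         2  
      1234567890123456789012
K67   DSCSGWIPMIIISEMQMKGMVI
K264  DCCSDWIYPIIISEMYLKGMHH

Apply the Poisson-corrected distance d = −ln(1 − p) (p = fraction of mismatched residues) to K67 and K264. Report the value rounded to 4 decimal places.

0.4520

The sequences differ at positions 2 (S/C), 5 (G/D), 8 (P/Y), 9 (M/P), 16 (Q/Y), 17 (M/L), 21 (V/H), 22 (I/H).
p = 8/22 = 0.363636.
d = −ln(1 − 0.363636) = −ln(0.636364) = 0.4520.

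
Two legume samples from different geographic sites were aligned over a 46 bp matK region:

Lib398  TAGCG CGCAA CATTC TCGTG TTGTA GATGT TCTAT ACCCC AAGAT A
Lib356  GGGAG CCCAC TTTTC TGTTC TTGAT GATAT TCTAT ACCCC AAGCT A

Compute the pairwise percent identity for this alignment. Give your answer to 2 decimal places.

69.57%

Differing sites — 1:T/G; 2:A/G; 4:C/A; 7:G/C; 10:A/C; 11:C/T; 12:A/T; 17:C/G; 18:G/T; 20:G/C; 24:T/A; 25:A/T; 29:G/A; 44:A/C.
32 of the 46 sites match, so the percent identity is 32/46 × 100 = 69.57%.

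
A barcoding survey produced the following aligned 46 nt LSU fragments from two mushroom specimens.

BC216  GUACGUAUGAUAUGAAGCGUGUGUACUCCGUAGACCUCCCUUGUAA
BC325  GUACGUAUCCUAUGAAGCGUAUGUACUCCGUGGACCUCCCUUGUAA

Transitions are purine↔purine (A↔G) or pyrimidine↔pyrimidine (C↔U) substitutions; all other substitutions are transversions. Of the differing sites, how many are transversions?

The sequences differ at positions 9 (G/C, transversion), 10 (A/C, transversion), 21 (G/A, transition), 32 (A/G, transition).
Of the 4 differences, 2 transitions and 2 transversions, so the answer is 2.

2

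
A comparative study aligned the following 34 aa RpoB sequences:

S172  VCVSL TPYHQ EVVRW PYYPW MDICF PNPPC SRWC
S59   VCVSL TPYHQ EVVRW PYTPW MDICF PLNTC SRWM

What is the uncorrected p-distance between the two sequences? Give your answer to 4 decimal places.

0.1471

Differing sites — 18:Y/T; 27:N/L; 28:P/N; 29:P/T; 34:C/M.
There are 5 differences over 34 sites, so p = 5/34 = 0.1471.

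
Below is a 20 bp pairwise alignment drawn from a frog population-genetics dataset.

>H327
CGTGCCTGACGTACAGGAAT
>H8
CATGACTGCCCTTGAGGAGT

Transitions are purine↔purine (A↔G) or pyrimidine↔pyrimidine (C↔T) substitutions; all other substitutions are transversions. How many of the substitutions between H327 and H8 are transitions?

2

Mismatches occur at site 2 (G↔A, transition), site 5 (C↔A, transversion), site 9 (A↔C, transversion), site 11 (G↔C, transversion), site 13 (A↔T, transversion), site 14 (C↔G, transversion), site 19 (A↔G, transition).
Of the 7 differences, 2 transitions and 5 transversions, so the answer is 2.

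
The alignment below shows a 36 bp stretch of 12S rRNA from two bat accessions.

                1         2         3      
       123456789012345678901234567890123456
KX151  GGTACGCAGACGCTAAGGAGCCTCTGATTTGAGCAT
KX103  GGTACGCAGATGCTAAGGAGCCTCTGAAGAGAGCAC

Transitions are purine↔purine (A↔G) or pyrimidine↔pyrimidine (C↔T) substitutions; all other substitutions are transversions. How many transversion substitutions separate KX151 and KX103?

Mismatches occur at site 11 (C↔T, transition), site 28 (T↔A, transversion), site 29 (T↔G, transversion), site 30 (T↔A, transversion), site 36 (T↔C, transition).
Of the 5 differences, 2 transitions and 3 transversions, so the answer is 3.

3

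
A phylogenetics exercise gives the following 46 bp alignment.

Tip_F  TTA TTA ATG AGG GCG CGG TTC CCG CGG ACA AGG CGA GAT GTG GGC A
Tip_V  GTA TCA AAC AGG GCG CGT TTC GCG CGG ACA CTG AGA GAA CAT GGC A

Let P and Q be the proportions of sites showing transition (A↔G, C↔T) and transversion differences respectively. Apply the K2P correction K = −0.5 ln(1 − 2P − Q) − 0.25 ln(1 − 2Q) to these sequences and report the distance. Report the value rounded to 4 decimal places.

0.3659

The sequences differ at positions 1 (T/G, transversion), 5 (T/C, transition), 8 (T/A, transversion), 9 (G/C, transversion), 18 (G/T, transversion), 22 (C/G, transversion), 31 (A/C, transversion), 32 (G/T, transversion), 34 (C/A, transversion), 39 (T/A, transversion), 40 (G/C, transversion), 41 (T/A, transversion), 42 (G/T, transversion).
Of the 13 differences, 1 transition and 12 transversions over 46 sites: P = 1/46 = 0.021739, Q = 12/46 = 0.260870.
d = −0.5·ln(0.695652) − 0.25·ln(0.478260) = −0.5·(-0.362906) − 0.25·(-0.737601) = 0.3659.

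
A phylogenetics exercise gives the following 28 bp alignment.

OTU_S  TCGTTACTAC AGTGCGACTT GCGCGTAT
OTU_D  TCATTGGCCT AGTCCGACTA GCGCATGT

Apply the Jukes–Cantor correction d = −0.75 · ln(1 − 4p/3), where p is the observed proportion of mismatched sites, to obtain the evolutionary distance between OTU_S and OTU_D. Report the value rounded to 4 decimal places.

0.4850

The sequences differ at positions 3 (G/A), 6 (A/G), 7 (C/G), 8 (T/C), 9 (A/C), 10 (C/T), 14 (G/C), 20 (T/A), 25 (G/A), 27 (A/G).
p = 10/28 = 0.357143.
d = −0.75 · ln(1 − (4/3)·0.357143) = −0.75 · ln(0.523809) = −0.75 · (-0.646628) = 0.4850.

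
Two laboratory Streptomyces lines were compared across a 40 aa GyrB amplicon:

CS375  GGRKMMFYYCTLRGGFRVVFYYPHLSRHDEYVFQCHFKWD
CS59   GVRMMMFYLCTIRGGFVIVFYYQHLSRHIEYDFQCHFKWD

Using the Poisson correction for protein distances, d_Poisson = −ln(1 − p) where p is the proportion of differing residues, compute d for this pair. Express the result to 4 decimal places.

Differing sites — 2:G/V; 4:K/M; 9:Y/L; 12:L/I; 17:R/V; 18:V/I; 23:P/Q; 29:D/I; 32:V/D.
p = 9/40 = 0.225000.
d = −ln(1 − 0.225000) = −ln(0.775000) = 0.2549.

0.2549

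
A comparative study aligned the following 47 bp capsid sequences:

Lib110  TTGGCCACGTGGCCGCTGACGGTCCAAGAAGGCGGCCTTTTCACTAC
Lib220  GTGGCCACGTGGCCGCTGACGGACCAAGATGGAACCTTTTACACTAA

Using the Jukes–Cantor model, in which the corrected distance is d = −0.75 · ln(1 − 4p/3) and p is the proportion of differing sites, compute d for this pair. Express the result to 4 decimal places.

Differing sites — 1:T/G; 23:T/A; 30:A/T; 33:C/A; 34:G/A; 35:G/C; 37:C/T; 41:T/A; 47:C/A.
p = 9/47 = 0.191489.
d = −0.75 · ln(1 − (4/3)·0.191489) = −0.75 · ln(0.744681) = −0.75 · (-0.294799) = 0.2211.

0.2211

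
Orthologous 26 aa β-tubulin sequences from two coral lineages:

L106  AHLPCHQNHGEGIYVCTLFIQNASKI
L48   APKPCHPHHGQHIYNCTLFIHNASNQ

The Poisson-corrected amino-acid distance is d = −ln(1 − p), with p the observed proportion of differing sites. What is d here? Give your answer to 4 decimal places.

0.4855

The sequences differ at positions 2 (H/P), 3 (L/K), 7 (Q/P), 8 (N/H), 11 (E/Q), 12 (G/H), 15 (V/N), 21 (Q/H), 25 (K/N), 26 (I/Q).
p = 10/26 = 0.384615.
d = −ln(1 − 0.384615) = −ln(0.615385) = 0.4855.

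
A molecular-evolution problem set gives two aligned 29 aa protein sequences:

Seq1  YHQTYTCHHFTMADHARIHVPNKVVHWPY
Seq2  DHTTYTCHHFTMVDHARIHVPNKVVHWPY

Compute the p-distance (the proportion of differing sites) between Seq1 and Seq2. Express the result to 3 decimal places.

Mismatches occur at site 1 (Y→D), site 3 (Q→T), site 13 (A→V).
There are 3 differences over 29 sites, so p = 3/29 = 0.103.

0.103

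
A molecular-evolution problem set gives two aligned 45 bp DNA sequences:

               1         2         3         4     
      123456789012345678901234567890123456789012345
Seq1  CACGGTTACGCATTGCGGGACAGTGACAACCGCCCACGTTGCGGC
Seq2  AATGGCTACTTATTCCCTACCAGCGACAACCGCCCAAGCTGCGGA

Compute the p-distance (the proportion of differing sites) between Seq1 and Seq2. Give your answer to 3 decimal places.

0.311

Mismatches occur at site 1 (C↔A), site 3 (C↔T), site 6 (T↔C), site 10 (G↔T), site 11 (C↔T), site 15 (G↔C), site 17 (G↔C), site 18 (G↔T), site 19 (G↔A), site 20 (A↔C), site 24 (T↔C), site 37 (C↔A), site 39 (T↔C), site 45 (C↔A).
There are 14 differences over 45 sites, so p = 14/45 = 0.311.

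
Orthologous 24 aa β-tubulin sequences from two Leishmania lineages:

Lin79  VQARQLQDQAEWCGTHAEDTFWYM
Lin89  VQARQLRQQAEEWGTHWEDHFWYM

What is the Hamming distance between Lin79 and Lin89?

Mismatches occur at site 7 (Q↔R), site 8 (D↔Q), site 12 (W↔E), site 13 (C↔W), site 17 (A↔W), site 20 (T↔H).
That gives 6 mismatches out of 24 aligned sites, so the Hamming distance is 6.

6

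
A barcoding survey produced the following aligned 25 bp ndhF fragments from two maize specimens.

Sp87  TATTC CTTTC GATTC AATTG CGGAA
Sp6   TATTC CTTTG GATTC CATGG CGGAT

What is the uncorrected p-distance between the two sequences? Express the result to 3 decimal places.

0.160

Differing sites — 10:C/G; 16:A/C; 19:T/G; 25:A/T.
There are 4 differences over 25 sites, so p = 4/25 = 0.160.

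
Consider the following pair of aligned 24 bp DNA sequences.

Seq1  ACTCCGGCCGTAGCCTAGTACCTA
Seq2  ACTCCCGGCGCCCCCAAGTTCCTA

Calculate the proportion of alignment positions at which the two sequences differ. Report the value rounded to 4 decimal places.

Differing sites — 6:G/C; 8:C/G; 11:T/C; 12:A/C; 13:G/C; 16:T/A; 20:A/T.
There are 7 differences over 24 sites, so p = 7/24 = 0.2917.

0.2917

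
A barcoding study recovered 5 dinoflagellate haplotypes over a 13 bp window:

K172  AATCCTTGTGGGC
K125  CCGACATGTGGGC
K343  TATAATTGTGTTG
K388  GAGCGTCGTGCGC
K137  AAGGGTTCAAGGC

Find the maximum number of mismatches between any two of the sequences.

Pairwise Hamming distances:
  K172 vs K125: 5
  K172 vs K343: 6
  K172 vs K388: 5
  K172 vs K137: 6
  K125 vs K343: 8
  K125 vs K388: 7
  K125 vs K137: 8
  K343 vs K388: 8
  K343 vs K137: 10
  K388 vs K137: 7
The largest is 10, between K343 and K137.

10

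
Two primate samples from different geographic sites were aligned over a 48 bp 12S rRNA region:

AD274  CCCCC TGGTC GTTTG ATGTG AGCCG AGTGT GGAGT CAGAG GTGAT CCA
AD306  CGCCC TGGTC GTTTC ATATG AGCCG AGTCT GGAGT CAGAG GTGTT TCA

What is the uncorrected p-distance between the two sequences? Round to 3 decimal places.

Differing sites — 2:C/G; 15:G/C; 18:G/A; 29:G/C; 44:A/T; 46:C/T.
There are 6 differences over 48 sites, so p = 6/48 = 0.125.

0.125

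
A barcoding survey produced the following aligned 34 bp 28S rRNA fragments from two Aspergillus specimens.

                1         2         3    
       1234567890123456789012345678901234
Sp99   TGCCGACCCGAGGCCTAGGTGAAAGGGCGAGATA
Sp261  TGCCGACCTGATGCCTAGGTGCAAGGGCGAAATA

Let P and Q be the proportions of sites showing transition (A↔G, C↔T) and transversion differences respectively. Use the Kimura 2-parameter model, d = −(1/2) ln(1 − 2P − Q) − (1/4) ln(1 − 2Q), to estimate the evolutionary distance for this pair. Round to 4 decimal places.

0.1284

Differing sites — 9:C/T (Ti); 12:G/T (Tv); 22:A/C (Tv); 31:G/A (Ti).
Of the 4 differences, 2 transitions and 2 transversions over 34 sites: P = 2/34 = 0.058824, Q = 2/34 = 0.058824.
d = −0.5·ln(0.823528) − 0.25·ln(0.882352) = −0.5·(-0.194158) − 0.25·(-0.125164) = 0.1284.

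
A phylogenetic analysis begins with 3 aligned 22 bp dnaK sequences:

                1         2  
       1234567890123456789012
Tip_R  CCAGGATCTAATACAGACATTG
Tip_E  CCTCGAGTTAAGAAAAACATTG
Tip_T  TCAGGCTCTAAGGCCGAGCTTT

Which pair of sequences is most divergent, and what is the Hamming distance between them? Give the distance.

Pairwise Hamming distances:
  Tip_R vs Tip_E: 7
  Tip_R vs Tip_T: 8
  Tip_E vs Tip_T: 13
The largest is 13, between Tip_E and Tip_T.

13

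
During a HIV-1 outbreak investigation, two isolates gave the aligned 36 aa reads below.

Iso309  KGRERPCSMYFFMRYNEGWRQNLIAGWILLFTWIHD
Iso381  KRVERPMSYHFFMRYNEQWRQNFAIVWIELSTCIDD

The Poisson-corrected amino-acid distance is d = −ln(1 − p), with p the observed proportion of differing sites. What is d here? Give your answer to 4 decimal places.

The sequences differ at positions 2 (G/R), 3 (R/V), 7 (C/M), 9 (M/Y), 10 (Y/H), 18 (G/Q), 23 (L/F), 24 (I/A), 25 (A/I), 26 (G/V), 29 (L/E), 31 (F/S), 33 (W/C), 35 (H/D).
p = 14/36 = 0.388889.
d = −ln(1 − 0.388889) = −ln(0.611111) = 0.4925.

0.4925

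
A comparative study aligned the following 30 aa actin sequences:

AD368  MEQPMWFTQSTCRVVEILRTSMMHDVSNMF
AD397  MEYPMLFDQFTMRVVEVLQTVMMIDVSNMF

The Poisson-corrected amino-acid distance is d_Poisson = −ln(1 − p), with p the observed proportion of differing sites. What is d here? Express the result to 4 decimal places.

Mismatches occur at site 3 (Q/Y), site 6 (W/L), site 8 (T/D), site 10 (S/F), site 12 (C/M), site 17 (I/V), site 19 (R/Q), site 21 (S/V), site 24 (H/I).
p = 9/30 = 0.300000.
d = −ln(1 − 0.300000) = −ln(0.700000) = 0.3567.

0.3567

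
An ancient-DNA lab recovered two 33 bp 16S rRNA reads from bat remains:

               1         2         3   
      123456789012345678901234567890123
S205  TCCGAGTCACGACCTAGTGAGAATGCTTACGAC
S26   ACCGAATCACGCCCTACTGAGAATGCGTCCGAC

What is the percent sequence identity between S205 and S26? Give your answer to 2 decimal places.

The sequences differ at positions 1 (T/A), 6 (G/A), 12 (A/C), 17 (G/C), 27 (T/G), 29 (A/C).
27 of the 33 sites match, so the percent identity is 27/33 × 100 = 81.82%.

81.82%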